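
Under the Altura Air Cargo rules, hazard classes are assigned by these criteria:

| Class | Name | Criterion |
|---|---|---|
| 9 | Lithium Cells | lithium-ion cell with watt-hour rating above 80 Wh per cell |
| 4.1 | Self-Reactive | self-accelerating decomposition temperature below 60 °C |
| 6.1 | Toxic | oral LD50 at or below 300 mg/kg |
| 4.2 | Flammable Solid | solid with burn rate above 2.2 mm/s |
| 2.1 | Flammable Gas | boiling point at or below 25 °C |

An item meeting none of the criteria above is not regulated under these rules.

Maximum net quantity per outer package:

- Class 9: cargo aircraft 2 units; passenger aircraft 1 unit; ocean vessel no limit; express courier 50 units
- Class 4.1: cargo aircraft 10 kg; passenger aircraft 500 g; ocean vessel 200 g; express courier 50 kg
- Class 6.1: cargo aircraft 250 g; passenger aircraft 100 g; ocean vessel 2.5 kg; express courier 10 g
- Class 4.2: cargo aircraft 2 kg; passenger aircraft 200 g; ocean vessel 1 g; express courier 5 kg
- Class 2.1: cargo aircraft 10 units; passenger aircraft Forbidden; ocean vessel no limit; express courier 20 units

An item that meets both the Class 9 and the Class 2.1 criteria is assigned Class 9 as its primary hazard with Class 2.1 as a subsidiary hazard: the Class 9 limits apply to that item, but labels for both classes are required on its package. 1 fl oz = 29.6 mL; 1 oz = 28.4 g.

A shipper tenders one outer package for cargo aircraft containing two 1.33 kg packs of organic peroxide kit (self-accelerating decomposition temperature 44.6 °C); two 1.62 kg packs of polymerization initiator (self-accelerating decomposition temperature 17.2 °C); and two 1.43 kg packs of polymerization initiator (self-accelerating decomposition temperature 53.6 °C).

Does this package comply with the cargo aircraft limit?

Yes

With self-accelerating decomposition temperature 44.6 °C (< 60 °C), the organic peroxide kit falls in Class 4.1.
Polymerization initiator: self-accelerating decomposition temperature 17.2 °C < 60 °C → Class 4.1 (Self-Reactive).
With self-accelerating decomposition temperature 53.6 °C (< 60 °C), the polymerization initiator falls in Class 4.1.
Class 4.1 net quantity: (two 1.33 kg packs = 2.66 kg) + (two 1.62 kg packs = 3.24 kg) + (two 1.43 kg packs = 2.86 kg) = 8.76 kg.
That is within the Class 4.1 cargo aircraft limit of 10 kg.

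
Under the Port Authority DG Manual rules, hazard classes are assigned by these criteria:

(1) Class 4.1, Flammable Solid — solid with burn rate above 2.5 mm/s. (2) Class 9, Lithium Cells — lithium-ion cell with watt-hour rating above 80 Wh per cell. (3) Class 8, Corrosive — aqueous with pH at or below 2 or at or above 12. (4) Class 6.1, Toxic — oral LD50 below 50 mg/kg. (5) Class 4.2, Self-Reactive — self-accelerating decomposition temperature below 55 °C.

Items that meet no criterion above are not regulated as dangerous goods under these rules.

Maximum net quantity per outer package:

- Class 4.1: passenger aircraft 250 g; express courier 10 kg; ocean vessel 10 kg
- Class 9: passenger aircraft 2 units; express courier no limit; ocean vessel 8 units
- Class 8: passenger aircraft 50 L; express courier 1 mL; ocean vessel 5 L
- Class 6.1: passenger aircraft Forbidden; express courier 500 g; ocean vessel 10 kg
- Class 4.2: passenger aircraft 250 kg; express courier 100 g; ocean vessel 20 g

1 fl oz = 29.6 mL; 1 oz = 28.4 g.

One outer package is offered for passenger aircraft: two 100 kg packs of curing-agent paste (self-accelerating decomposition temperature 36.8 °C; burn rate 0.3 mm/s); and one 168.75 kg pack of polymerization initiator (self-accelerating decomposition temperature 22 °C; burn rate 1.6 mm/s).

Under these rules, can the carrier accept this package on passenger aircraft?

Self-accelerating decomposition temperature 36.8 °C meets the Class 4.2 criterion (Self-Reactive), so the curing-agent paste is Class 4.2.
With self-accelerating decomposition temperature 22 °C (< 55 °C), the polymerization initiator falls in Class 4.2.
Class 4.2 net quantity: (two 100 kg packs = 200 kg) + 168.75 kg = 368.75 kg.
368.75 kg exceeds the passenger aircraft limit of 250 kg for Class 4.2.

No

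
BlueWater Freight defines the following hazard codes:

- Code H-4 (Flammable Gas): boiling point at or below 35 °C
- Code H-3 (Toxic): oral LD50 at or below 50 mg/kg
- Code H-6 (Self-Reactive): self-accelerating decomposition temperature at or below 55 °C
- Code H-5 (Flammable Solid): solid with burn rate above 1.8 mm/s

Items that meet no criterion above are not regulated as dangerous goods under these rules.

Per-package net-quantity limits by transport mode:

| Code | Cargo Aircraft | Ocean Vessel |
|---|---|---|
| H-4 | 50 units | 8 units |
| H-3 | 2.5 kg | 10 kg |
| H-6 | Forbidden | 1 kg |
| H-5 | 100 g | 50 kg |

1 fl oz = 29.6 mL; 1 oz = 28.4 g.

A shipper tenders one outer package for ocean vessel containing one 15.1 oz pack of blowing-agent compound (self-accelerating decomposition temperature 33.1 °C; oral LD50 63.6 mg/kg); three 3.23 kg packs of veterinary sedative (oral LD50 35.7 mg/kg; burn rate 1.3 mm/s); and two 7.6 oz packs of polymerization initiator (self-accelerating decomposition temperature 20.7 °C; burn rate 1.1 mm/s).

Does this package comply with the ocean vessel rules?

Yes

The blowing-agent compound has self-accelerating decomposition temperature 33.1 °C, which is ≤ 55 °C, so it is Code H-6 (Self-Reactive).
With oral LD50 35.7 mg/kg (≤ 50 mg/kg), the veterinary sedative falls in Code H-3.
Polymerization initiator: self-accelerating decomposition temperature 20.7 °C ≤ 55 °C → Code H-6 (Self-Reactive).
Code H-3 quantity: three 3.23 kg packs = 9.69 kg.
9.69 kg ≤ 10 kg (ocean vessel limit, Code H-3) — within limit.
Code H-6 net quantity: (one 15.1 oz pack = 428.84 g) + (two 7.6 oz packs = 431.68 g) = 860.52 g.
860.52 g ≤ 1 kg (ocean vessel limit, Code H-6) — within limit.
Every hazard code is within its ocean vessel limit and no segregation rule is violated.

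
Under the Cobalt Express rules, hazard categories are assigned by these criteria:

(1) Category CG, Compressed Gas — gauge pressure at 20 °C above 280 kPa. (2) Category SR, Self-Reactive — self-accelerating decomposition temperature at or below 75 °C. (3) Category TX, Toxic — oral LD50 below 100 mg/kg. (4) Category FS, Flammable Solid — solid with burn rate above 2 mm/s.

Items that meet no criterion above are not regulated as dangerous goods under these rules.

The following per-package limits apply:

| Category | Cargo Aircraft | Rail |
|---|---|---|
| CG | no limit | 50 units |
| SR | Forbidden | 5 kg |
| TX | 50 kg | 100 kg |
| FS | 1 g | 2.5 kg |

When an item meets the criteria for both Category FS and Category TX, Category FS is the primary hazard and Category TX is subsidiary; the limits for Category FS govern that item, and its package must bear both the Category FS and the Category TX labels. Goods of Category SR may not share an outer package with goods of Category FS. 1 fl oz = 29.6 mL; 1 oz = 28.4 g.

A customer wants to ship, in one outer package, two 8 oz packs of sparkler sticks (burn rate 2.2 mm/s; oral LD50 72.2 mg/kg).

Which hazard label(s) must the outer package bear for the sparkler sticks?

Category FS and TX

Burn rate 2.2 mm/s meets the Category FS criterion (Flammable Solid), so the sparkler sticks are Category FS.
The sparkler sticks have oral LD50 72.2 mg/kg, which is < 100 mg/kg, so they are Category TX (Toxic).
By the precedence rule Category FS is primary and Category TX is subsidiary, and that rule requires both labels on the package.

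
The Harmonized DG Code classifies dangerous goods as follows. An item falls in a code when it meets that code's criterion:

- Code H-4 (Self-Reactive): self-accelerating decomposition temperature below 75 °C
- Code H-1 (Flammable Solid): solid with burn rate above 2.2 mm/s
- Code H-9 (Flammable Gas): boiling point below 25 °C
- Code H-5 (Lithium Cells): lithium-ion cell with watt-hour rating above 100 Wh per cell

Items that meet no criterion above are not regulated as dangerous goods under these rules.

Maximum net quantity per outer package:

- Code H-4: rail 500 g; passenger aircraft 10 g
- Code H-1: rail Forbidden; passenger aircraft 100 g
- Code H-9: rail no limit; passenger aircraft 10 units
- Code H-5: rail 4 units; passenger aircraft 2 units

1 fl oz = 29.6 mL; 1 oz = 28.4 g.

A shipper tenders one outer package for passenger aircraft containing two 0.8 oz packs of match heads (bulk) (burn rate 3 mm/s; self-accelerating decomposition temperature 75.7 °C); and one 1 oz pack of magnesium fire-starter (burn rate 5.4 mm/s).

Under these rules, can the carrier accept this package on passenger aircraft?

With burn rate 3 mm/s (> 2.2 mm/s), the match heads (bulk) fall in Code H-1.
With burn rate 5.4 mm/s (> 2.2 mm/s), the magnesium fire-starter falls in Code H-1.
Total Code H-1: (two 0.8 oz packs = 45.44 g) + (one 1 oz pack = 28.4 g) = 73.84 g.
73.84 g ≤ 100 g (passenger aircraft limit, Code H-1) — within limit.

Yes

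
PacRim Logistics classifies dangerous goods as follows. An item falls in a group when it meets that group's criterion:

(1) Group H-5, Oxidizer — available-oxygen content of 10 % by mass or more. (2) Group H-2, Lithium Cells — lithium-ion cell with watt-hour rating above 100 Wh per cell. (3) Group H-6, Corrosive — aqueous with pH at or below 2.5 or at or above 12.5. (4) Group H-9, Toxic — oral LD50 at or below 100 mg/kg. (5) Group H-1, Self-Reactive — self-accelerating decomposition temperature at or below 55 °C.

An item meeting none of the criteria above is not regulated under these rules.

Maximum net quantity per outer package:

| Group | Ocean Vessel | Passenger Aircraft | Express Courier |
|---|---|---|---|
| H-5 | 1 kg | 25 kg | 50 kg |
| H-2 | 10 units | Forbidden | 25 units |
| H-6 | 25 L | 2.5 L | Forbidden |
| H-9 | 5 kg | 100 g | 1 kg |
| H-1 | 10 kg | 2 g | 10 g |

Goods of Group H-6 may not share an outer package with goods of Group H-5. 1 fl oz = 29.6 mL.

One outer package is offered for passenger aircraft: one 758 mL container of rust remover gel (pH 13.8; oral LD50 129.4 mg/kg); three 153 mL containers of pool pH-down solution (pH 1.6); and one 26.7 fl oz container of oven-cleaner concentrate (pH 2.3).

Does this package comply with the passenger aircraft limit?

Yes

Rust remover gel: pH 13.8 ≥ 12.5 → Group H-6 (Corrosive).
Pool pH-down solution: pH 1.6 ≤ 2.5 → Group H-6 (Corrosive).
Oven-cleaner concentrate: pH 2.3 ≤ 2.5 → Group H-6 (Corrosive).
Total Group H-6: 758 mL + (three 153 mL containers = 459 mL) + (one 26.7 fl oz container = 790.32 mL) = 2007.32 mL.
2007.32 mL is within the passenger aircraft limit of 2.5 L for Group H-6.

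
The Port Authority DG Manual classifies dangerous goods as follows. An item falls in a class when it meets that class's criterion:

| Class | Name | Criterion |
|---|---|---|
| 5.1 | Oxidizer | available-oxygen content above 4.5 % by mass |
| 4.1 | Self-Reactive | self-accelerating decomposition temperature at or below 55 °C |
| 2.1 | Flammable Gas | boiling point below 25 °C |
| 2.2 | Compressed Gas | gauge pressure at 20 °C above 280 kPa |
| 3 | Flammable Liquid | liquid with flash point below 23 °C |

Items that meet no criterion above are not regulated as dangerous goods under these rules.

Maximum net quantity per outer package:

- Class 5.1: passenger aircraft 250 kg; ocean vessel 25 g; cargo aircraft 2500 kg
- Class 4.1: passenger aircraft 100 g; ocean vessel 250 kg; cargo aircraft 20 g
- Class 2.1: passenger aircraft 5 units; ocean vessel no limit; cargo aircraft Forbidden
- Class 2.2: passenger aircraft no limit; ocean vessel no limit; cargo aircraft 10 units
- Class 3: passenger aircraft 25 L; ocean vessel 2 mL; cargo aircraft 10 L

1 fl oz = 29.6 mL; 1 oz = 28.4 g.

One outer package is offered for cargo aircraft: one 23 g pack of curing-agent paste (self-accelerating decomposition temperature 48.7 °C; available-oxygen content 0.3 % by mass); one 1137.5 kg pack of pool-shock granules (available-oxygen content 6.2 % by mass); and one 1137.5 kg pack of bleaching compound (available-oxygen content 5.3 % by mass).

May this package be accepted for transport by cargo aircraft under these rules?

No

The curing-agent paste has self-accelerating decomposition temperature 48.7 °C, which is ≤ 55 °C, so it is Class 4.1 (Self-Reactive).
Pool-shock granules: available-oxygen content 6.2 % by mass > 4.5 % by mass → Class 5.1 (Oxidizer).
The bleaching compound has available-oxygen content 5.3 % by mass, which is > 4.5 % by mass, so it is Class 5.1 (Oxidizer).
Class 5.1 net quantity: 1137.5 kg + 1137.5 kg = 2275 kg.
That is within the Class 5.1 cargo aircraft limit of 2500 kg.
Class 4.1 quantity: 23 g.
23 g exceeds the cargo aircraft limit of 20 g for Class 4.1.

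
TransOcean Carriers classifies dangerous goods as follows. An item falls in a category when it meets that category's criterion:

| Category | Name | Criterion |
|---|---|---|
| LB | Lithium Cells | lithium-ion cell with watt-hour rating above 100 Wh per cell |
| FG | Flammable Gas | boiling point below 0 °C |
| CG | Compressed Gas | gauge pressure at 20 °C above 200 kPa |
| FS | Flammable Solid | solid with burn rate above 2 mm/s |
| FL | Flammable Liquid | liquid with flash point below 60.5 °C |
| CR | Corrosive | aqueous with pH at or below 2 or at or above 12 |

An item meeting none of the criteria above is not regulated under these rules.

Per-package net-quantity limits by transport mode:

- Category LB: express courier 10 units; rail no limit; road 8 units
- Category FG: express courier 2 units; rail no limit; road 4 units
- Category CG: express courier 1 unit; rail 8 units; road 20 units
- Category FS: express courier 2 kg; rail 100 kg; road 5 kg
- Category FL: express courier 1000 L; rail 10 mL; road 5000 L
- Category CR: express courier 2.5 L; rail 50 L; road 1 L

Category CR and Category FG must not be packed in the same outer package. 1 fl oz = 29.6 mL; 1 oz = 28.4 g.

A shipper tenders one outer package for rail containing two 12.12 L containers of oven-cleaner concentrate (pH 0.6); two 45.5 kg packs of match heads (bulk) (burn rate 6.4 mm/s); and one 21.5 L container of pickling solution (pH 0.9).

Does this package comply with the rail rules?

With pH 0.6 (≤ 2), the oven-cleaner concentrate falls in Category CR.
Match heads (bulk): burn rate 6.4 mm/s > 2 mm/s → Category FS (Flammable Solid).
pH 0.9 meets the Category CR criterion (Corrosive), so the pickling solution is Category CR.
Total Category CR: (two 12.12 L containers = 24.24 L) + 21.5 L = 45.74 L.
45.74 L ≤ 50 L (rail limit, Category CR) — within limit.
Category FS quantity: two 45.5 kg packs = 91 kg.
That is within the Category FS rail limit of 100 kg.
The segregation rule (Category CR with Category FG) does not apply to Category CR with Category FS.
Every hazard category is within its rail limit and no segregation rule is violated.

Yes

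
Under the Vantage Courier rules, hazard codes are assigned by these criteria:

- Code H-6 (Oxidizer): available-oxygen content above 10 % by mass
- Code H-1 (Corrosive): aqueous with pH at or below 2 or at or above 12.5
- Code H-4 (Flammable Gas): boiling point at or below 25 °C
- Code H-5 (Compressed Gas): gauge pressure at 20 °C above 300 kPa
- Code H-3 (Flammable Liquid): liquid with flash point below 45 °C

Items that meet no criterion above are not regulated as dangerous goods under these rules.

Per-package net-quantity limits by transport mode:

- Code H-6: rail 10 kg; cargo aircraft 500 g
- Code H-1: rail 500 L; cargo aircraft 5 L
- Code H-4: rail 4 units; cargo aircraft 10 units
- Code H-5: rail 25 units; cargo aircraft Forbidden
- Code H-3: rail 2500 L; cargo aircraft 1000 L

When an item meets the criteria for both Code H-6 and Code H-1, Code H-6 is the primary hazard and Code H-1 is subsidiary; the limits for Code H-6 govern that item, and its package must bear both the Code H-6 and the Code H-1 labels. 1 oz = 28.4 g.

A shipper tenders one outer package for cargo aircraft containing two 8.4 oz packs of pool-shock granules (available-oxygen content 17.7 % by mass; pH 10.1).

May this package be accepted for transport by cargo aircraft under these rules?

Pool-shock granules: available-oxygen content 17.7 % by mass > 10 % by mass → Code H-6 (Oxidizer).
Code H-6 quantity: two 8.4 oz packs = 477.12 g.
477.12 g is within the cargo aircraft limit of 500 g for Code H-6.

Yes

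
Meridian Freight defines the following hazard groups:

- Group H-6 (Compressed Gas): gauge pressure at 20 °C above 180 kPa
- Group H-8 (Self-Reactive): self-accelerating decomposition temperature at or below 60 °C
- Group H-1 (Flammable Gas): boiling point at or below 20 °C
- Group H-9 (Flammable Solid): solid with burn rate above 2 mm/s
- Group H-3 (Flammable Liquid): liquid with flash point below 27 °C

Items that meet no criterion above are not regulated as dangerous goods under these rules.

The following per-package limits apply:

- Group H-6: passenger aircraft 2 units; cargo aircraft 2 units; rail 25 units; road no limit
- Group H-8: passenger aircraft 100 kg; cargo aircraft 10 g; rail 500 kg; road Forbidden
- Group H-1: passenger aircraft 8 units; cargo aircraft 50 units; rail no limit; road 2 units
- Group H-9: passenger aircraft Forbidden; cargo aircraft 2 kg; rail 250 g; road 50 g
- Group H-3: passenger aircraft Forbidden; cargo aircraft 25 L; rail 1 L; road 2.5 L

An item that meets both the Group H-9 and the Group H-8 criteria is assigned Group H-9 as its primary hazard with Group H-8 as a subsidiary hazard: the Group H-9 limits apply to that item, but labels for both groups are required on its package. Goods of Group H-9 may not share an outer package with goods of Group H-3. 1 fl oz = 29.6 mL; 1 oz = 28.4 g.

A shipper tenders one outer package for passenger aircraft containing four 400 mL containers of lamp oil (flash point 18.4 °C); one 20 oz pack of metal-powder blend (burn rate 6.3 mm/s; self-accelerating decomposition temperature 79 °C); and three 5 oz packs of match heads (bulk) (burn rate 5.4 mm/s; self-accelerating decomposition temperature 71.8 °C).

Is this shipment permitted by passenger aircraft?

The lamp oil has flash point 18.4 °C, which is < 27 °C, so it is Group H-3 (Flammable Liquid).
With burn rate 6.3 mm/s (> 2 mm/s), the metal-powder blend falls in Group H-9.
With burn rate 5.4 mm/s (> 2 mm/s), the match heads (bulk) fall in Group H-9.
Group H-9 net quantity: (one 20 oz pack = 568 g) + (three 5 oz packs = 426 g) = 994 g.
By passenger aircraft, Group H-9 is Forbidden regardless of quantity.
Group H-3 quantity: four 400 mL containers = 1.6 L.
Group H-3 is Forbidden by passenger aircraft.
Group H-9 and Group H-3 may not share an outer package.

No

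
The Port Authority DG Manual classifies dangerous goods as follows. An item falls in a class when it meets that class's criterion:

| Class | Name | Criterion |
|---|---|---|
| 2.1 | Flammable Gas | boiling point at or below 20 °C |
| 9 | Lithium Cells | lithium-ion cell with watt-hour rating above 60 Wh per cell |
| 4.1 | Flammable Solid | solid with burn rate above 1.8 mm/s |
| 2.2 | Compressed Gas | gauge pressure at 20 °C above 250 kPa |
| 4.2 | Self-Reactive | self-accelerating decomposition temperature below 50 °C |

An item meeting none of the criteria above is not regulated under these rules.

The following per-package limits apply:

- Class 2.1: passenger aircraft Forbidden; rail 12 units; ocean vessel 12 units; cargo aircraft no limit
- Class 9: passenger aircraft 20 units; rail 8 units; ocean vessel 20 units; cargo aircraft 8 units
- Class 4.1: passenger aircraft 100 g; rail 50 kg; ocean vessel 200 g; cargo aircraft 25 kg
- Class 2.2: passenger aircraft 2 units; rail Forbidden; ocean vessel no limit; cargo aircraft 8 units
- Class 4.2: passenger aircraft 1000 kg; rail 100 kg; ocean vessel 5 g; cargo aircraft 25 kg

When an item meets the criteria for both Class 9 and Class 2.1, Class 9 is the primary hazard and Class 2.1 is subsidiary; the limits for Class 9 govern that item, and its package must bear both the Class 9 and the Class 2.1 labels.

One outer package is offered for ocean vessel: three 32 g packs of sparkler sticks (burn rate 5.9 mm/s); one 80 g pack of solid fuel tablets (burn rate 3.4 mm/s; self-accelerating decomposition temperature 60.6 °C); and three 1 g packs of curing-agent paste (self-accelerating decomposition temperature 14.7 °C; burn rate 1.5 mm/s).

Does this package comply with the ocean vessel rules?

Yes

Sparkler sticks: burn rate 5.9 mm/s > 1.8 mm/s → Class 4.1 (Flammable Solid).
With burn rate 3.4 mm/s (> 1.8 mm/s), the solid fuel tablets fall in Class 4.1.
With self-accelerating decomposition temperature 14.7 °C (< 50 °C), the curing-agent paste falls in Class 4.2.
Class 4.1 net quantity: (three 32 g packs = 96 g) + 80 g = 176 g.
176 g is within the ocean vessel limit of 200 g for Class 4.1.
Class 4.2 quantity: three 1 g packs = 3 g.
3 g is within the ocean vessel limit of 5 g for Class 4.2.
Every hazard class is within its ocean vessel limit and no segregation rule is violated.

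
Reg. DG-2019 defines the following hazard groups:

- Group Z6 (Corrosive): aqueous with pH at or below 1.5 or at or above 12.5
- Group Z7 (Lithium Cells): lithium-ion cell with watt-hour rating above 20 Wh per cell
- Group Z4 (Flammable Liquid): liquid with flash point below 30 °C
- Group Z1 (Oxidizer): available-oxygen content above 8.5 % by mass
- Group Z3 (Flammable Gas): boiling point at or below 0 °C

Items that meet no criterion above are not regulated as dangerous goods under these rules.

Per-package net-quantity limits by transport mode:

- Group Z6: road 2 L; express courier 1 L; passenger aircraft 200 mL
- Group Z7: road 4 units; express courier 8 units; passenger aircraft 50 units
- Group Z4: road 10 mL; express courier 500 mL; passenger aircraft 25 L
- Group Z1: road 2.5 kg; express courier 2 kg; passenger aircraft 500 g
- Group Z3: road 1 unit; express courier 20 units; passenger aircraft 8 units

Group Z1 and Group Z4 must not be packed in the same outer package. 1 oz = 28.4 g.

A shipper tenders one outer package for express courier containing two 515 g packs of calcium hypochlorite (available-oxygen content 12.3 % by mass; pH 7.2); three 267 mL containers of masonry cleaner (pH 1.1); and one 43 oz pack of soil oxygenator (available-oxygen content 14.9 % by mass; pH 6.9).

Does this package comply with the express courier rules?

No

The calcium hypochlorite has available-oxygen content 12.3 % by mass, which is > 8.5 % by mass, so it is Group Z1 (Oxidizer).
Masonry cleaner: pH 1.1 ≤ 1.5 → Group Z6 (Corrosive).
Soil oxygenator: available-oxygen content 14.9 % by mass > 8.5 % by mass → Group Z1 (Oxidizer).
Total Group Z1: (two 515 g packs = 1.03 kg) + (one 43 oz pack = 1221.2 g) = 2251.2 g.
That exceeds the Group Z1 express courier limit of 2 kg.
Group Z6 quantity: three 267 mL containers = 801 mL.
801 mL ≤ 1 L (express courier limit, Group Z6) — within limit.
The segregation rule (Group Z1 with Group Z4) does not apply to Group Z1 with Group Z6.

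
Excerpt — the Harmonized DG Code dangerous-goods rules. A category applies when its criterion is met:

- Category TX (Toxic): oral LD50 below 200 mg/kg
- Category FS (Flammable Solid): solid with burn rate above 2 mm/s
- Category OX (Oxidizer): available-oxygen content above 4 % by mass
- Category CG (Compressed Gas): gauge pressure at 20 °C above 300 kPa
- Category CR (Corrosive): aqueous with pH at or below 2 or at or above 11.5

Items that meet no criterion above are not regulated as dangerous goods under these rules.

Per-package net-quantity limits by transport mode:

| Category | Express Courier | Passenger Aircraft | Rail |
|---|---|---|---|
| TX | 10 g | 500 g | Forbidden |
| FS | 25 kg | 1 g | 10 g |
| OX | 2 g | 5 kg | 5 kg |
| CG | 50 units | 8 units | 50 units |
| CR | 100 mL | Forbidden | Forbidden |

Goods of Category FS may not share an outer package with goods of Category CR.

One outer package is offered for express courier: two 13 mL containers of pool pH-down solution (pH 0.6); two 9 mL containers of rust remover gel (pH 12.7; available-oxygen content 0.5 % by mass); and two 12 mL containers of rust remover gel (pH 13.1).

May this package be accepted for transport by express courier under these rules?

Yes

With pH 0.6 (≤ 2), the pool pH-down solution falls in Category CR.
pH 12.7 meets the Category CR criterion (Corrosive), so the rust remover gel is Category CR.
pH 13.1 meets the Category CR criterion (Corrosive), so the rust remover gel is Category CR.
Total Category CR: (two 13 mL containers = 26 mL) + (two 9 mL containers = 18 mL) + (two 12 mL containers = 24 mL) = 68 mL.
That is within the Category CR express courier limit of 100 mL.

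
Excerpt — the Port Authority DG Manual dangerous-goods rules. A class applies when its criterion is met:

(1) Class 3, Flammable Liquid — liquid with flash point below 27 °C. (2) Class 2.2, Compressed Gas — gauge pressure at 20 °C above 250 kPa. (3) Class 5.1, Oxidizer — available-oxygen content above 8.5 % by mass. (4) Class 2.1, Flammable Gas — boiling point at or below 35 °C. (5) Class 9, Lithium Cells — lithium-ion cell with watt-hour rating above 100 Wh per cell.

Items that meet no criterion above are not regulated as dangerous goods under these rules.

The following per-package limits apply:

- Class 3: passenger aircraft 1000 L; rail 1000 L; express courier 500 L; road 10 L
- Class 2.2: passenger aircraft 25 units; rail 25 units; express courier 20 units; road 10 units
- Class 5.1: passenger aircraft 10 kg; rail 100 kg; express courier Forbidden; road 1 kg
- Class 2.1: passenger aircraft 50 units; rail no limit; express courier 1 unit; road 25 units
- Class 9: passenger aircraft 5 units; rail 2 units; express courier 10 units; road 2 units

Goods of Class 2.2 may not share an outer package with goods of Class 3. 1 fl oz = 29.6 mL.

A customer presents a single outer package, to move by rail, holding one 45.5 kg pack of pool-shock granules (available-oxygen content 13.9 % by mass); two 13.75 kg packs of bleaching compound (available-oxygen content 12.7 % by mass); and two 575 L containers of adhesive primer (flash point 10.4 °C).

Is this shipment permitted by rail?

The pool-shock granules have available-oxygen content 13.9 % by mass, which is > 8.5 % by mass, so they are Class 5.1 (Oxidizer).
Bleaching compound: available-oxygen content 12.7 % by mass > 8.5 % by mass → Class 5.1 (Oxidizer).
Flash point 10.4 °C meets the Class 3 criterion (Flammable Liquid), so the adhesive primer is Class 3.
Total Class 5.1: 45.5 kg + (two 13.75 kg packs = 27.5 kg) = 73 kg.
73 kg is within the rail limit of 100 kg for Class 5.1.
Class 3 quantity: two 575 L containers = 1150 L.
1150 L > 1000 L (rail limit, Class 3) — over the limit.
The segregation rule (Class 2.2 with Class 3) does not apply to Class 5.1 with Class 3.

No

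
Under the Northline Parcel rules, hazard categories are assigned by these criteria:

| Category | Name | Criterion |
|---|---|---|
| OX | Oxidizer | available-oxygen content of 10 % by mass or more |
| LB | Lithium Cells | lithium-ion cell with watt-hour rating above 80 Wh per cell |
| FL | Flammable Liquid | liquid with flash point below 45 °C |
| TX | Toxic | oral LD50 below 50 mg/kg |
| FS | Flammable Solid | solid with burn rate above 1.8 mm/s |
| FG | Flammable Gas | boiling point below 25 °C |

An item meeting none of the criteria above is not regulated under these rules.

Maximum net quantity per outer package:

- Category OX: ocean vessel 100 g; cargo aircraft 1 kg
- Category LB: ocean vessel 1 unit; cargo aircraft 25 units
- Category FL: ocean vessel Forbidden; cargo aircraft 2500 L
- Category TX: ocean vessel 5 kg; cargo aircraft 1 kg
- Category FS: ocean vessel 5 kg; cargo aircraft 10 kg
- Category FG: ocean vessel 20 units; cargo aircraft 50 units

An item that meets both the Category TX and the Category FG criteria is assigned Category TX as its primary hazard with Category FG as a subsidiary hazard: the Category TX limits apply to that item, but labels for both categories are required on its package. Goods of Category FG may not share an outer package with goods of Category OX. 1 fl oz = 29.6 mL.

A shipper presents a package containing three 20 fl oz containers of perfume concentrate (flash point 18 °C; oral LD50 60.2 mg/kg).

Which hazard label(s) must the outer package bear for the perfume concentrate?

Category FL

Flash point 18 °C meets the Category FL criterion (Flammable Liquid), so the perfume concentrate is Category FL.
Only the Category FL label is required.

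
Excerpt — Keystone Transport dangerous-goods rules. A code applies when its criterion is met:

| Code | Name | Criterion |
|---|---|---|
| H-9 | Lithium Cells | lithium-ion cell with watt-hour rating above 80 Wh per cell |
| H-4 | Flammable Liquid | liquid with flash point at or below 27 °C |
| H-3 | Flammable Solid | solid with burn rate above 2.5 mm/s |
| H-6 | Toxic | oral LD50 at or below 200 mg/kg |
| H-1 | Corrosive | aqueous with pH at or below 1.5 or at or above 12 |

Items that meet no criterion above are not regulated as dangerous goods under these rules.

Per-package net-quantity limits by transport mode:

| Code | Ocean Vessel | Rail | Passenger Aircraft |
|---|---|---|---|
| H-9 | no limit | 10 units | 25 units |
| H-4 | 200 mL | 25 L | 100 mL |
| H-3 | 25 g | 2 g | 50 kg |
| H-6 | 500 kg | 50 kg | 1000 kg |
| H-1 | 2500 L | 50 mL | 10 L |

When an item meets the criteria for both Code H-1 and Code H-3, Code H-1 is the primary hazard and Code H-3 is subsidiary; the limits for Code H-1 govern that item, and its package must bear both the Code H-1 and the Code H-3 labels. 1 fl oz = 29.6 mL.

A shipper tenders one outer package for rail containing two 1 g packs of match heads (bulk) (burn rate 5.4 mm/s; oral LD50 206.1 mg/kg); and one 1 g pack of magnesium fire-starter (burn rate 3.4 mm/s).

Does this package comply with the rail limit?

Match heads (bulk): burn rate 5.4 mm/s > 2.5 mm/s → Code H-3 (Flammable Solid).
Burn rate 3.4 mm/s meets the Code H-3 criterion (Flammable Solid), so the magnesium fire-starter is Code H-3.
Code H-3 net quantity: (two 1 g packs = 2 g) + 1 g = 3 g.
That exceeds the Code H-3 rail limit of 2 g.

No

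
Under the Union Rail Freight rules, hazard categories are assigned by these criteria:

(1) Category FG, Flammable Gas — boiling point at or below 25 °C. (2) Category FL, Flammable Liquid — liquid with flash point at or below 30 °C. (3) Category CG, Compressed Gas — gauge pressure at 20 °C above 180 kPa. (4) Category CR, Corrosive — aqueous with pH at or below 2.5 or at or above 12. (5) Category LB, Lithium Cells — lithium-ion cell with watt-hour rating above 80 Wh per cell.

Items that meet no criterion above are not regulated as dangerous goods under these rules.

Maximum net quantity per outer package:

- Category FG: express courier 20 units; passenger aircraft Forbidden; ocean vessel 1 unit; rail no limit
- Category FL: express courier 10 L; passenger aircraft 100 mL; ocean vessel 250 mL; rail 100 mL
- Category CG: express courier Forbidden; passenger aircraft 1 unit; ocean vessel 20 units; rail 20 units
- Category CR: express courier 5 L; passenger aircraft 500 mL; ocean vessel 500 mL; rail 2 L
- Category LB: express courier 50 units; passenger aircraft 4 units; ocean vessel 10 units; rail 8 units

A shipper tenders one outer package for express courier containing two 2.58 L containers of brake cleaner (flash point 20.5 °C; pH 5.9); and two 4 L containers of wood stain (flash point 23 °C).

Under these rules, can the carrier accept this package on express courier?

No

Brake cleaner: flash point 20.5 °C ≤ 30 °C → Category FL (Flammable Liquid).
The wood stain has flash point 23 °C, which is ≤ 30 °C, so it is Category FL (Flammable Liquid).
Category FL net quantity: (two 2.58 L containers = 5.16 L) + (two 4 L containers = 8 L) = 13.16 L.
That exceeds the Category FL express courier limit of 10 L.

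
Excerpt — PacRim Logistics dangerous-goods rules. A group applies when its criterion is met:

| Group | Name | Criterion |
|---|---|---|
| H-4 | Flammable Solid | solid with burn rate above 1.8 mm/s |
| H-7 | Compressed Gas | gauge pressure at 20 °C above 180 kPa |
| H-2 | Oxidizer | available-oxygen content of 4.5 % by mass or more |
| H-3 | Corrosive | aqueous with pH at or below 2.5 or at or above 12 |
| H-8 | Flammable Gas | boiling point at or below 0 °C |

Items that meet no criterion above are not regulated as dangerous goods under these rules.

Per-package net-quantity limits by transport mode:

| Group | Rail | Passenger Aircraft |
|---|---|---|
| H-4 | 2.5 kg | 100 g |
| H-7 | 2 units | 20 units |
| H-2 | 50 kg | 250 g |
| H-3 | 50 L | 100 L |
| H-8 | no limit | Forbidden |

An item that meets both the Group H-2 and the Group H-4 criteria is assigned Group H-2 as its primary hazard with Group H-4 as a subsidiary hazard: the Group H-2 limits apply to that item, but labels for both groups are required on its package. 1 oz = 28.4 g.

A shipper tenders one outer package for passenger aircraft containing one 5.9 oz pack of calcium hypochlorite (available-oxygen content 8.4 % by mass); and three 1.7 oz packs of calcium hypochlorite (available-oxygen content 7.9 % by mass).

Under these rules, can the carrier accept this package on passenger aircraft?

No

Available-oxygen content 8.4 % by mass meets the Group H-2 criterion (Oxidizer), so the calcium hypochlorite is Group H-2.
Available-oxygen content 7.9 % by mass meets the Group H-2 criterion (Oxidizer), so the calcium hypochlorite is Group H-2.
Group H-2 net quantity: (one 5.9 oz pack = 167.56 g) + (three 1.7 oz packs = 144.84 g) = 312.4 g.
That exceeds the Group H-2 passenger aircraft limit of 250 g.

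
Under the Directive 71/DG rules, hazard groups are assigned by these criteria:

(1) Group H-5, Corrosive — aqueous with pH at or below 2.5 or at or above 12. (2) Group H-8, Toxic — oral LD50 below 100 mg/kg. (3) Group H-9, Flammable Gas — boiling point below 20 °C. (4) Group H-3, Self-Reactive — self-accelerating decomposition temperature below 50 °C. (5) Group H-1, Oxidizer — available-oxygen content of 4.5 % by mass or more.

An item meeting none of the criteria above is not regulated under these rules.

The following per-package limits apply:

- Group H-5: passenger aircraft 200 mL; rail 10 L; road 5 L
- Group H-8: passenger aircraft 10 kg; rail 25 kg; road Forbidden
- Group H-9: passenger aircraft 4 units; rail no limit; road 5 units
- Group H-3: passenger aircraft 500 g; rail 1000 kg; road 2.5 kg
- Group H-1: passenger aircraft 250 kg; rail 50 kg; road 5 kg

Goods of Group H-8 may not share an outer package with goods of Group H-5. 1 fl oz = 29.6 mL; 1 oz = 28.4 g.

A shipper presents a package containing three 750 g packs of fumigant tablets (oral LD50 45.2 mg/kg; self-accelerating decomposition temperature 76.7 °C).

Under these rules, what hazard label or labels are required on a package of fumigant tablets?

With oral LD50 45.2 mg/kg (< 100 mg/kg), the fumigant tablets fall in Group H-8.
Only the Group H-8 label is required.

Group H-8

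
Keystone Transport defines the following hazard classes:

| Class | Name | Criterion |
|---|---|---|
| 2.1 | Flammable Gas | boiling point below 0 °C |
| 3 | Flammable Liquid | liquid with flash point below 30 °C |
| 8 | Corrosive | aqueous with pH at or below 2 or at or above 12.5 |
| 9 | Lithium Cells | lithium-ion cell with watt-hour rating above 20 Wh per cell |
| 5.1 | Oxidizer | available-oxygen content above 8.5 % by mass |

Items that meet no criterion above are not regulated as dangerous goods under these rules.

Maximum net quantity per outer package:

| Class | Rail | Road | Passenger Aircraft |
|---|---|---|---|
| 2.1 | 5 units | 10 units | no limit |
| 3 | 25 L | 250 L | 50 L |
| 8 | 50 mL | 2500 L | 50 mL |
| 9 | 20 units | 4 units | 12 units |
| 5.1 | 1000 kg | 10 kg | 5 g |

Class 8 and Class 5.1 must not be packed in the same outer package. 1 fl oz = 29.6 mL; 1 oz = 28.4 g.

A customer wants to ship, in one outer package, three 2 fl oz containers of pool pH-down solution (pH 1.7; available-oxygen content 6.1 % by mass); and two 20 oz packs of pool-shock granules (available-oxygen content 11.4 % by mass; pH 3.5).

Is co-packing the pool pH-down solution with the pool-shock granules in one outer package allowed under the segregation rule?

With pH 1.7 (≤ 2), the pool pH-down solution falls in Class 8.
With available-oxygen content 11.4 % by mass (> 8.5 % by mass), the pool-shock granules fall in Class 5.1.
Class 8 and Class 5.1 may not share an outer package.

No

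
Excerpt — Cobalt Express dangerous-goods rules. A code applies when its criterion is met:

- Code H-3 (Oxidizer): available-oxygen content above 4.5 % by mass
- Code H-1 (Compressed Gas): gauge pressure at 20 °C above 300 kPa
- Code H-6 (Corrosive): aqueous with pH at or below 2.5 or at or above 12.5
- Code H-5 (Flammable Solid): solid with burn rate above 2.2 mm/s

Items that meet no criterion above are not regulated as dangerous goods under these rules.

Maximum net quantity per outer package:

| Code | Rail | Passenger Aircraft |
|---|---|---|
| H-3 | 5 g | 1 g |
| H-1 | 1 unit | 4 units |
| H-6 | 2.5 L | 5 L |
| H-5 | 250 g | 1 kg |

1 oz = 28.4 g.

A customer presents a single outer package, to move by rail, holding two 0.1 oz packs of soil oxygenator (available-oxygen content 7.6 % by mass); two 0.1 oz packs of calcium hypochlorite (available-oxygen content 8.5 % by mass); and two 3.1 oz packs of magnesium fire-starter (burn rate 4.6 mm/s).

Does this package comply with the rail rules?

No

Soil oxygenator: available-oxygen content 7.6 % by mass > 4.5 % by mass → Code H-3 (Oxidizer).
The calcium hypochlorite has available-oxygen content 8.5 % by mass, which is > 4.5 % by mass, so it is Code H-3 (Oxidizer).
With burn rate 4.6 mm/s (> 2.2 mm/s), the magnesium fire-starter falls in Code H-5.
Total Code H-3: (two 0.1 oz packs = 5.68 g) + (two 0.1 oz packs = 5.68 g) = 11.36 g.
That exceeds the Code H-3 rail limit of 5 g.
Code H-5 quantity: two 3.1 oz packs = 176.08 g.
176.08 g ≤ 250 g (rail limit, Code H-5) — within limit.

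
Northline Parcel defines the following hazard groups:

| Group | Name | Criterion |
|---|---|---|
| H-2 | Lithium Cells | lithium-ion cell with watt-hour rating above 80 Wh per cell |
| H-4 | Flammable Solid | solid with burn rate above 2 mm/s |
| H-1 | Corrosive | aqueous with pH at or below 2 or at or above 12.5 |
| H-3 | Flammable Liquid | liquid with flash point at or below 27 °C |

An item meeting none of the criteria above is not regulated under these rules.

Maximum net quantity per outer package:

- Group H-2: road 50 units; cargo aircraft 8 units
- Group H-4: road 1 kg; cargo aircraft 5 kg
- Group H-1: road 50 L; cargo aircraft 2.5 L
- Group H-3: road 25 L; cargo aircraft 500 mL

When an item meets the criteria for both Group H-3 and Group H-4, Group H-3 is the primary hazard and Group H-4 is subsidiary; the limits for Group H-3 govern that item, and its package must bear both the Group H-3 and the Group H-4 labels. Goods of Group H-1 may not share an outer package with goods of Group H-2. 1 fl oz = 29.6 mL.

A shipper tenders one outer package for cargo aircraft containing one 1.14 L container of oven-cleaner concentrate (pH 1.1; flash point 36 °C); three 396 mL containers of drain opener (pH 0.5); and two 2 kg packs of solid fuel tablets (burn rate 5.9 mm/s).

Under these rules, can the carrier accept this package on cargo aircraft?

The oven-cleaner concentrate has pH 1.1, which is ≤ 2, so it is Group H-1 (Corrosive).
The drain opener has pH 0.5, which is ≤ 2, so it is Group H-1 (Corrosive).
With burn rate 5.9 mm/s (> 2 mm/s), the solid fuel tablets fall in Group H-4.
Group H-1 net quantity: 1.14 L + (three 396 mL containers = 1.188 L) = 2.328 L.
That is within the Group H-1 cargo aircraft limit of 2.5 L.
Group H-4 quantity: two 2 kg packs = 4 kg.
4 kg is within the cargo aircraft limit of 5 kg for Group H-4.
The segregation rule (Group H-1 with Group H-2) does not apply to Group H-1 with Group H-4.
Every hazard group is within its cargo aircraft limit and no segregation rule is violated.

Yes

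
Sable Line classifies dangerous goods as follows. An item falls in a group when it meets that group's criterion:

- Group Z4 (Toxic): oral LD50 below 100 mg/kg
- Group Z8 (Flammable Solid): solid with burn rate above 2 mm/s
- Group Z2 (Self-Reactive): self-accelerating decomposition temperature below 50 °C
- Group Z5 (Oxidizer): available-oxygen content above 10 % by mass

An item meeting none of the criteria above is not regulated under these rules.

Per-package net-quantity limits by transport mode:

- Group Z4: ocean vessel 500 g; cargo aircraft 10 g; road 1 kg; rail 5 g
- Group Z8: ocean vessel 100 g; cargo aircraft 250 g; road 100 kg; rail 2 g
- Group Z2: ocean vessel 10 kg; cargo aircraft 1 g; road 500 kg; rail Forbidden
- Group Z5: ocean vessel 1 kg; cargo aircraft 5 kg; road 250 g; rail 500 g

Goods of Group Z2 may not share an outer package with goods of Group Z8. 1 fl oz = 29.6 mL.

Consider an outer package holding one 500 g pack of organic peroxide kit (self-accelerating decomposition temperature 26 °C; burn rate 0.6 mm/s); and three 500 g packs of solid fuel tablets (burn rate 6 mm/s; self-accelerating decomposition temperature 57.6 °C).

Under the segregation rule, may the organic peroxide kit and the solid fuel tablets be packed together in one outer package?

The organic peroxide kit has self-accelerating decomposition temperature 26 °C, which is < 50 °C, so it is Group Z2 (Self-Reactive).
Burn rate 6 mm/s meets the Group Z8 criterion (Flammable Solid), so the solid fuel tablets are Group Z8.
Group Z2 and Group Z8 may not share an outer package.

No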